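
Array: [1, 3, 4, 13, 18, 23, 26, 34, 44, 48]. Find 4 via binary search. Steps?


Search for 4:
[0,9] mid=4 arr[4]=18
[0,3] mid=1 arr[1]=3
[2,3] mid=2 arr[2]=4
Total: 3 comparisons


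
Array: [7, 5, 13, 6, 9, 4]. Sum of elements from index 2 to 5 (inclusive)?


Prefix sums: [0, 7, 12, 25, 31, 40, 44]
Sum[2..5] = prefix[6] - prefix[2] = 44 - 12 = 32


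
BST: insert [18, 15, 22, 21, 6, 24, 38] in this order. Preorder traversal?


Root = 18; build tree by BST insertion.
Preorder traversal: [18, 15, 6, 22, 21, 24, 38]


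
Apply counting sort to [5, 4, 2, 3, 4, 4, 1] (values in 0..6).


Count array: [0, 1, 1, 1, 3, 1, 0]
Reconstruct: [1, 2, 3, 4, 4, 4, 5]


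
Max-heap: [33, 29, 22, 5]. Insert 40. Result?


Append 40: [33, 29, 22, 5, 40]
Bubble up: swap idx 4(40) with idx 1(29); swap idx 1(40) with idx 0(33)
Result: [40, 33, 22, 5, 29]


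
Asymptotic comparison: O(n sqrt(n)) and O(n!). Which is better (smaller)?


n^1.5 grows slower than factorial
O(n sqrt(n)) is asymptotically smaller; O(n!) grows faster


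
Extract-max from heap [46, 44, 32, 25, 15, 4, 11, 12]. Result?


Max = 46
Replace root with last, heapify down
Resulting heap: [44, 25, 32, 12, 15, 4, 11]


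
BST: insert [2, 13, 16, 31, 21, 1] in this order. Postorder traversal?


Root = 2; build tree by BST insertion.
Postorder traversal: [1, 21, 31, 16, 13, 2]


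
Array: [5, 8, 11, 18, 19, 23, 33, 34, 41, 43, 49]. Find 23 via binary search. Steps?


Search for 23:
[0,10] mid=5 arr[5]=23
Total: 1 comparisons


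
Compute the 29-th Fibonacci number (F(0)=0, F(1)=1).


F(n)=F(n-1)+F(n-2)
...F(27)=196418, F(28)=317811, F(29)=514229


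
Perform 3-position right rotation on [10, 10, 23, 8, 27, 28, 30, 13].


Right rotate by 3: [28, 30, 13, 10, 10, 23, 8, 27]


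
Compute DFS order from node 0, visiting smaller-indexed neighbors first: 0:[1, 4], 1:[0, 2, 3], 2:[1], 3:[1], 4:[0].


DFS stack-based: start with [0]
Visit order: [0, 1, 2, 3, 4]


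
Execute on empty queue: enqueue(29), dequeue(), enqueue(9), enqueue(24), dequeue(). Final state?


enqueue(29) -> [29]
dequeue() returns 29 -> []
enqueue(9) -> [9]
enqueue(24) -> [9, 24]
dequeue() returns 9 -> [24]
Final queue (front to back): [24]


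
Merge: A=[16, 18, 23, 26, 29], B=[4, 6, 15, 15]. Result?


Compare heads, take smaller each step.
Merged: [4, 6, 15, 15, 16, 18, 23, 26, 29]


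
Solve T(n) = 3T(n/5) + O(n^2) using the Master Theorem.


a=3, b=5, c=2. log_5(3)=0.683 < c=2. Case 3: O(n^c) = O(n^2)
Complexity: O(n^2)


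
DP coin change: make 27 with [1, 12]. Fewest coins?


dp[0]=0; dp[i]=1+min(dp[i-c] for c in coins)
...dp[22]=11, dp[23]=12, dp[24]=2, dp[25]=3, dp[26]=4, dp[27]=5
Minimum coins for 27 = 5


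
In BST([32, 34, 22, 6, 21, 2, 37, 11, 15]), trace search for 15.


BST root = 32
Search for 15: compare at each node
Path: [32, 22, 6, 21, 11, 15]


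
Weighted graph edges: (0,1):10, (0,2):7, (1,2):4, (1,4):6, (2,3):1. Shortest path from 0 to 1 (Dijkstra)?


Dijkstra from 0:
Distances: {0: 0, 1: 10, 2: 7, 3: 8, 4: 16}
Shortest distance to 1 = 10, path = [0, 1]


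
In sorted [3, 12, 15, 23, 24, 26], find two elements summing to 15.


Two pointers: lo=0, hi=5
Found pair: (3, 12) summing to 15


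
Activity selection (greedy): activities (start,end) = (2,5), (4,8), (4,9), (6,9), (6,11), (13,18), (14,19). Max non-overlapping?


Greedy: pick earliest-ending, then skip overlaps.
Selected (3 activities): [(2, 5), (6, 9), (13, 18)]


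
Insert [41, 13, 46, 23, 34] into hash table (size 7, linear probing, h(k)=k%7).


Insertions: 41->slot 6; 13->slot 0; 46->slot 4; 23->slot 2; 34->slot 1
Table: [13, 34, 23, None, 46, None, 41]


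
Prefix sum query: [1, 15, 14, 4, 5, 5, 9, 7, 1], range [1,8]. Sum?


Prefix sums: [0, 1, 16, 30, 34, 39, 44, 53, 60, 61]
Sum[1..8] = prefix[9] - prefix[1] = 61 - 1 = 60


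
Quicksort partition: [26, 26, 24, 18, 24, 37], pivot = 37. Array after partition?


Elements <= 37 go left of pivot.
Result: [26, 26, 24, 18, 24, 37], pivot at index 5


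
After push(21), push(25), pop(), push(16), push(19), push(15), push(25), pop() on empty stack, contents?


push(21) -> [21]
push(25) -> [21, 25]
pop() returns 25 -> [21]
push(16) -> [21, 16]
push(19) -> [21, 16, 19]
push(15) -> [21, 16, 19, 15]
push(25) -> [21, 16, 19, 15, 25]
pop() returns 25 -> [21, 16, 19, 15]
Final stack (bottom to top): [21, 16, 19, 15]


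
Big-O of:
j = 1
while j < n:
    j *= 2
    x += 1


Per nesting level: O(log n) = O(log n)
Complexity: O(log n)


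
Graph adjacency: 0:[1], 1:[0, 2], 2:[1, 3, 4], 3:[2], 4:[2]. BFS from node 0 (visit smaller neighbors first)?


BFS queue: start with [0]
Visit order: [0, 1, 2, 3, 4]


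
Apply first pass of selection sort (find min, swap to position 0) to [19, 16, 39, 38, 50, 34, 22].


After one pass: [16, 19, 39, 38, 50, 34, 22]


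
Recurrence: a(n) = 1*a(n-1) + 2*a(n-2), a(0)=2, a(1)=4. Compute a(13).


Build bottom-up:
...a(11)=4096, a(12)=8192, a(13)=1*8192+2*4096=16384


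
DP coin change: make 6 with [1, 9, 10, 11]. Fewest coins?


dp[0]=0; dp[i]=1+min(dp[i-c] for c in coins)
...dp[1]=1, dp[2]=2, dp[3]=3, dp[4]=4, dp[5]=5, dp[6]=6
Minimum coins for 6 = 6


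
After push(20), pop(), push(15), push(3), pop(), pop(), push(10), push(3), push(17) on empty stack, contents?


push(20) -> [20]
pop() returns 20 -> []
push(15) -> [15]
push(3) -> [15, 3]
pop() returns 3 -> [15]
pop() returns 15 -> []
push(10) -> [10]
push(3) -> [10, 3]
push(17) -> [10, 3, 17]
Final stack (bottom to top): [10, 3, 17]


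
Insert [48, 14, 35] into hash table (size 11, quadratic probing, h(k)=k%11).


Insertions: 48->slot 4; 14->slot 3; 35->slot 2
Table: [None, None, 35, 14, 48, None, None, None, None, None, None]


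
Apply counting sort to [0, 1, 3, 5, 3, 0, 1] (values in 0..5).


Count array: [2, 2, 0, 2, 0, 1]
Reconstruct: [0, 0, 1, 1, 3, 3, 5]


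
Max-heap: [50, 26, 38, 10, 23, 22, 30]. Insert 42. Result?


Append 42: [50, 26, 38, 10, 23, 22, 30, 42]
Bubble up: swap idx 7(42) with idx 3(10); swap idx 3(42) with idx 1(26)
Result: [50, 42, 38, 26, 23, 22, 30, 10]


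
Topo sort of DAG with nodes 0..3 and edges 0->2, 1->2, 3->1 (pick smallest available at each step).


Kahn's algorithm, process smallest node first
Order: [0, 3, 1, 2]


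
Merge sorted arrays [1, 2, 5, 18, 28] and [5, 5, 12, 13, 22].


Compare heads, take smaller each step.
Merged: [1, 2, 5, 5, 5, 12, 13, 18, 22, 28]


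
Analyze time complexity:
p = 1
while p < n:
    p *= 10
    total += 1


Per nesting level: O(log n) = O(log n)
Complexity: O(log n)


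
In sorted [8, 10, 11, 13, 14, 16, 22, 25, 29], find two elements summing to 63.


Two pointers: lo=0, hi=8
No pair sums to 63


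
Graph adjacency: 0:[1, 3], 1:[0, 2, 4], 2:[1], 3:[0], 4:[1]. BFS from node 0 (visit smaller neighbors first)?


BFS queue: start with [0]
Visit order: [0, 1, 3, 2, 4]


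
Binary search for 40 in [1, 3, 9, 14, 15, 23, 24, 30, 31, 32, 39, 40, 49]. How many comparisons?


Search for 40:
[0,12] mid=6 arr[6]=24
[7,12] mid=9 arr[9]=32
[10,12] mid=11 arr[11]=40
Total: 3 comparisons


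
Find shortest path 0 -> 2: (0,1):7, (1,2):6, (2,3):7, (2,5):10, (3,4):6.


Dijkstra from 0:
Distances: {0: 0, 1: 7, 2: 13, 3: 20, 4: 26, 5: 23}
Shortest distance to 2 = 13, path = [0, 1, 2]


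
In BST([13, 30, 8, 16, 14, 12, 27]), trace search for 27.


BST root = 13
Search for 27: compare at each node
Path: [13, 30, 16, 27]


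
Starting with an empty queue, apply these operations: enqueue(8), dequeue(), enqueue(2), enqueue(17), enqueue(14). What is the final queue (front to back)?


enqueue(8) -> [8]
dequeue() returns 8 -> []
enqueue(2) -> [2]
enqueue(17) -> [2, 17]
enqueue(14) -> [2, 17, 14]
Final queue (front to back): [2, 17, 14]


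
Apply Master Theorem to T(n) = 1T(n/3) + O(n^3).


a=1, b=3, c=3. log_3(1)=0 < c=3. Case 3: O(n^c) = O(n^3)
Complexity: O(n^3)


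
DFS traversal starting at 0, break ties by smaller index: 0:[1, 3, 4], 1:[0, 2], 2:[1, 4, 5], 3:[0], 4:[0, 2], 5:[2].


DFS stack-based: start with [0]
Visit order: [0, 1, 2, 4, 5, 3]


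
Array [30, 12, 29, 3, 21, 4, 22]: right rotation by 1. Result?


Right rotate by 1: [22, 30, 12, 29, 3, 21, 4]


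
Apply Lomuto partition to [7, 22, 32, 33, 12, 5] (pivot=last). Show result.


Elements <= 5 go left of pivot.
Result: [5, 22, 32, 33, 12, 7], pivot at index 0


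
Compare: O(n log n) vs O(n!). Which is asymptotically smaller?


linearithmic grows slower than factorial
O(n log n) is asymptotically smaller; O(n!) grows faster


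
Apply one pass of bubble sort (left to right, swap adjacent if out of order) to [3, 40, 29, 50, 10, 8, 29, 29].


After one pass: [3, 29, 40, 10, 8, 29, 29, 50]


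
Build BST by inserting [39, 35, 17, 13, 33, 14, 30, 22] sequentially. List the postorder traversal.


Root = 39; build tree by BST insertion.
Postorder traversal: [14, 13, 22, 30, 33, 17, 35, 39]


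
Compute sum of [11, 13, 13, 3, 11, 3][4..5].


Prefix sums: [0, 11, 24, 37, 40, 51, 54]
Sum[4..5] = prefix[6] - prefix[4] = 54 - 40 = 14


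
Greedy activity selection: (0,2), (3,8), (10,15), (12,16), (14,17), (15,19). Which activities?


Greedy: pick earliest-ending, then skip overlaps.
Selected (4 activities): [(0, 2), (3, 8), (10, 15), (15, 19)]


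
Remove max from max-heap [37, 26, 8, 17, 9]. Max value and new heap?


Max = 37
Replace root with last, heapify down
Resulting heap: [26, 17, 8, 9]


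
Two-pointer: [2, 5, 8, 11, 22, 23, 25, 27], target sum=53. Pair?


Two pointers: lo=0, hi=7
No pair sums to 53


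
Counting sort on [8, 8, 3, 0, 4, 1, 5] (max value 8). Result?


Count array: [1, 1, 0, 1, 1, 1, 0, 0, 2]
Reconstruct: [0, 1, 3, 4, 5, 8, 8]


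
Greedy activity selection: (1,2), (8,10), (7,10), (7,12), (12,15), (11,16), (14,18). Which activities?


Greedy: pick earliest-ending, then skip overlaps.
Selected (3 activities): [(1, 2), (8, 10), (12, 15)]


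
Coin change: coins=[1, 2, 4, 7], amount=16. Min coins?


dp[0]=0; dp[i]=1+min(dp[i-c] for c in coins)
...dp[11]=2, dp[12]=3, dp[13]=3, dp[14]=2, dp[15]=3, dp[16]=3
Minimum coins for 16 = 3


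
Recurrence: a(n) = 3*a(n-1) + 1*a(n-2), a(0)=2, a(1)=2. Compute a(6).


Build bottom-up:
...a(4)=86, a(5)=284, a(6)=3*284+1*86=938


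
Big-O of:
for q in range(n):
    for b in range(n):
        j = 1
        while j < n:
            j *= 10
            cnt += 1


Per nesting level: O(n) * O(n) * O(log n) = O(n^2 log n)
Complexity: O(n^2 log n)


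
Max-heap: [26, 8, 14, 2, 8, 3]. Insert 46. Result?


Append 46: [26, 8, 14, 2, 8, 3, 46]
Bubble up: swap idx 6(46) with idx 2(14); swap idx 2(46) with idx 0(26)
Result: [46, 8, 26, 2, 8, 3, 14]


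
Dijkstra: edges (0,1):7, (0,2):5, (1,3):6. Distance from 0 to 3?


Dijkstra from 0:
Distances: {0: 0, 1: 7, 2: 5, 3: 13}
Shortest distance to 3 = 13, path = [0, 1, 3]


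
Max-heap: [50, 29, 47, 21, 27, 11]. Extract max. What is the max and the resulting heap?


Max = 50
Replace root with last, heapify down
Resulting heap: [47, 29, 11, 21, 27]


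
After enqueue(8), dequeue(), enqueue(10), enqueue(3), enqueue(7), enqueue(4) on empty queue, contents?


enqueue(8) -> [8]
dequeue() returns 8 -> []
enqueue(10) -> [10]
enqueue(3) -> [10, 3]
enqueue(7) -> [10, 3, 7]
enqueue(4) -> [10, 3, 7, 4]
Final queue (front to back): [10, 3, 7, 4]


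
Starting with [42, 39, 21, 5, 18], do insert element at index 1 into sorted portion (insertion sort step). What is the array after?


After one pass: [39, 42, 21, 5, 18]


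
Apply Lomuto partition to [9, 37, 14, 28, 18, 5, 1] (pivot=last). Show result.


Elements <= 1 go left of pivot.
Result: [1, 37, 14, 28, 18, 5, 9], pivot at index 0


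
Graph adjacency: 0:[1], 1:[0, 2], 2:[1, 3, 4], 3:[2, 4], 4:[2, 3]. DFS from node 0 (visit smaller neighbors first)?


DFS stack-based: start with [0]
Visit order: [0, 1, 2, 3, 4]


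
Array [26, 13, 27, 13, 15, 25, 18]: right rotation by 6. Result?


Right rotate by 6: [13, 27, 13, 15, 25, 18, 26]


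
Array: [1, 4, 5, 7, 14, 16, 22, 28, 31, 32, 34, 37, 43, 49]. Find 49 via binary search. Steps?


Search for 49:
[0,13] mid=6 arr[6]=22
[7,13] mid=10 arr[10]=34
[11,13] mid=12 arr[12]=43
[13,13] mid=13 arr[13]=49
Total: 4 comparisons


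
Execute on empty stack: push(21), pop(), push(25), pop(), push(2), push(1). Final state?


push(21) -> [21]
pop() returns 21 -> []
push(25) -> [25]
pop() returns 25 -> []
push(2) -> [2]
push(1) -> [2, 1]
Final stack (bottom to top): [2, 1]


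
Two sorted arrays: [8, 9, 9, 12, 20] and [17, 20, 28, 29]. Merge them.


Compare heads, take smaller each step.
Merged: [8, 9, 9, 12, 17, 20, 20, 28, 29]


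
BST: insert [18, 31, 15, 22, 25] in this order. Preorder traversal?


Root = 18; build tree by BST insertion.
Preorder traversal: [18, 15, 31, 22, 25]


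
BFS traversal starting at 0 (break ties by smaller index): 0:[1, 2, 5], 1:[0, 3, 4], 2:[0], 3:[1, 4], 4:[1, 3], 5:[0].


BFS queue: start with [0]
Visit order: [0, 1, 2, 5, 3, 4]


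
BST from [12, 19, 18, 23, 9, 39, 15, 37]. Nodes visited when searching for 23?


BST root = 12
Search for 23: compare at each node
Path: [12, 19, 23]


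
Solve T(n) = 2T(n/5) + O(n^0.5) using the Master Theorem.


a=2, b=5, c=0.5. log_5(2)=0.431 < c=0.5. Case 3: O(n^c) = O(sqrt(n))
Complexity: O(sqrt(n))


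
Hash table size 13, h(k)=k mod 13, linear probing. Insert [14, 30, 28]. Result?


Insertions: 14->slot 1; 30->slot 4; 28->slot 2
Table: [None, 14, 28, None, 30, None, None, None, None, None, None, None, None]


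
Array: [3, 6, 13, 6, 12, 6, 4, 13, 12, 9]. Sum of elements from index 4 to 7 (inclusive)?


Prefix sums: [0, 3, 9, 22, 28, 40, 46, 50, 63, 75, 84]
Sum[4..7] = prefix[8] - prefix[4] = 63 - 28 = 35


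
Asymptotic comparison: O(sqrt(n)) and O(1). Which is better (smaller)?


constant grows slower than sublinear
O(1) is asymptotically smaller; O(sqrt(n)) grows faster


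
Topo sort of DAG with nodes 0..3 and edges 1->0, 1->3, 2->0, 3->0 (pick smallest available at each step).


Kahn's algorithm, process smallest node first
Order: [1, 2, 3, 0]


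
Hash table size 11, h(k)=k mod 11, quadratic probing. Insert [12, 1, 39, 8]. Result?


Insertions: 12->slot 1; 1->slot 2; 39->slot 6; 8->slot 8
Table: [None, 12, 1, None, None, None, 39, None, 8, None, None]


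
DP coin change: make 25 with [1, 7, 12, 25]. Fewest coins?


dp[0]=0; dp[i]=1+min(dp[i-c] for c in coins)
...dp[20]=3, dp[21]=3, dp[22]=4, dp[23]=5, dp[24]=2, dp[25]=1
Minimum coins for 25 = 1


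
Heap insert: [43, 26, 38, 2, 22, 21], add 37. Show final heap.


Append 37: [43, 26, 38, 2, 22, 21, 37]
Bubble up: no swaps needed
Result: [43, 26, 38, 2, 22, 21, 37]


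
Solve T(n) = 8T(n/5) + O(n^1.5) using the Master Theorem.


a=8, b=5, c=1.5. log_5(8)=1.292 < c=1.5. Case 3: O(n^c) = O(n^1.500)
Complexity: O(n^1.500)


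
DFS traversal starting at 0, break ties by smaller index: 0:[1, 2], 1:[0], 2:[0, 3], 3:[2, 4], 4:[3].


DFS stack-based: start with [0]
Visit order: [0, 1, 2, 3, 4]


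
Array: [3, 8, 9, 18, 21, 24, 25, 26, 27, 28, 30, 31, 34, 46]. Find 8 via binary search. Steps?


Search for 8:
[0,13] mid=6 arr[6]=25
[0,5] mid=2 arr[2]=9
[0,1] mid=0 arr[0]=3
[1,1] mid=1 arr[1]=8
Total: 4 comparisons


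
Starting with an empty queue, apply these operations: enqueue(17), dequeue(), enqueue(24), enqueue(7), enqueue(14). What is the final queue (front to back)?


enqueue(17) -> [17]
dequeue() returns 17 -> []
enqueue(24) -> [24]
enqueue(7) -> [24, 7]
enqueue(14) -> [24, 7, 14]
Final queue (front to back): [24, 7, 14]


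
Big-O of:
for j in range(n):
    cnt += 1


Per nesting level: O(n) = O(n)
Complexity: O(n)


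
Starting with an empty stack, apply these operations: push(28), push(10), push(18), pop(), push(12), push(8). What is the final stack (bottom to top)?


push(28) -> [28]
push(10) -> [28, 10]
push(18) -> [28, 10, 18]
pop() returns 18 -> [28, 10]
push(12) -> [28, 10, 12]
push(8) -> [28, 10, 12, 8]
Final stack (bottom to top): [28, 10, 12, 8]


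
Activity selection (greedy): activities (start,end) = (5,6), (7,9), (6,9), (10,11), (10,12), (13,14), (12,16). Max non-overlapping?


Greedy: pick earliest-ending, then skip overlaps.
Selected (4 activities): [(5, 6), (7, 9), (10, 11), (13, 14)]


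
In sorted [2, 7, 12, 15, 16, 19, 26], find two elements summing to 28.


Two pointers: lo=0, hi=6
Found pair: (2, 26) summing to 28


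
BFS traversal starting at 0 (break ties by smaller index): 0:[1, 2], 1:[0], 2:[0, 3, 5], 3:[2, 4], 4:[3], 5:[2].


BFS queue: start with [0]
Visit order: [0, 1, 2, 3, 5, 4]


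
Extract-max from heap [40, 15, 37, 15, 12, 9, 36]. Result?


Max = 40
Replace root with last, heapify down
Resulting heap: [37, 15, 36, 15, 12, 9]


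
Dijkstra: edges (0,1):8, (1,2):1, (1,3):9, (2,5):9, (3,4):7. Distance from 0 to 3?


Dijkstra from 0:
Distances: {0: 0, 1: 8, 2: 9, 3: 17, 4: 24, 5: 18}
Shortest distance to 3 = 17, path = [0, 1, 3]


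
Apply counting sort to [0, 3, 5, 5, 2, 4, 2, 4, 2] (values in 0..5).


Count array: [1, 0, 3, 1, 2, 2]
Reconstruct: [0, 2, 2, 2, 3, 4, 4, 5, 5]


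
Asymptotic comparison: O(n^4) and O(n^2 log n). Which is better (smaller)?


n^2 log n grows slower than quartic
O(n^2 log n) is asymptotically smaller; O(n^4) grows faster


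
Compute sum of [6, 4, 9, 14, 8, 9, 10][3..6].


Prefix sums: [0, 6, 10, 19, 33, 41, 50, 60]
Sum[3..6] = prefix[7] - prefix[3] = 60 - 19 = 41


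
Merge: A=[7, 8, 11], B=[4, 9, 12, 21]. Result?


Compare heads, take smaller each step.
Merged: [4, 7, 8, 9, 11, 12, 21]


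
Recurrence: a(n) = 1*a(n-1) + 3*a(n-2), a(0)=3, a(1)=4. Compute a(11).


Build bottom-up:
...a(9)=3985, a(10)=9208, a(11)=1*9208+3*3985=21163


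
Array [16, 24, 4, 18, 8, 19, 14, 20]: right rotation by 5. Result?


Right rotate by 5: [18, 8, 19, 14, 20, 16, 24, 4]


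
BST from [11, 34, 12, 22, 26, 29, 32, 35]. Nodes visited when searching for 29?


BST root = 11
Search for 29: compare at each node
Path: [11, 34, 12, 22, 26, 29]


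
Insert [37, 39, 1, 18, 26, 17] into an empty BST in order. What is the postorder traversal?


Root = 37; build tree by BST insertion.
Postorder traversal: [17, 26, 18, 1, 39, 37]


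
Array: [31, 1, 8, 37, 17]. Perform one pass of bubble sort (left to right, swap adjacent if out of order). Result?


After one pass: [1, 8, 31, 17, 37]


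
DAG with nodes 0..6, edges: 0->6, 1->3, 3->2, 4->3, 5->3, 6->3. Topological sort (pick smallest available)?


Kahn's algorithm, process smallest node first
Order: [0, 1, 4, 5, 6, 3, 2]


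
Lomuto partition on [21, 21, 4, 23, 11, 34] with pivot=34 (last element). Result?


Elements <= 34 go left of pivot.
Result: [21, 21, 4, 23, 11, 34], pivot at index 5


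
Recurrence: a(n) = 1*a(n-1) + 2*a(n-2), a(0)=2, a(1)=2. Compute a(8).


Build bottom-up:
...a(6)=86, a(7)=170, a(8)=1*170+2*86=342


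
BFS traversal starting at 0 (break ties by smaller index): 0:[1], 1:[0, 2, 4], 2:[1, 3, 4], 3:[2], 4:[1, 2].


BFS queue: start with [0]
Visit order: [0, 1, 2, 4, 3]


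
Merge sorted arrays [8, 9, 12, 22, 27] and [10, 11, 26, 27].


Compare heads, take smaller each step.
Merged: [8, 9, 10, 11, 12, 22, 26, 27, 27]


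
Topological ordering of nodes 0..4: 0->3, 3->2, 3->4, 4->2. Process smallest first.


Kahn's algorithm, process smallest node first
Order: [0, 1, 3, 4, 2]


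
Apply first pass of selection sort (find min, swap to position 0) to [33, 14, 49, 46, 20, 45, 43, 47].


After one pass: [14, 33, 49, 46, 20, 45, 43, 47]


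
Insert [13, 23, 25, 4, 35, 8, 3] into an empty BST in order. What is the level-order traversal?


Root = 13; build tree by BST insertion.
Level-Order traversal: [13, 4, 23, 3, 8, 25, 35]


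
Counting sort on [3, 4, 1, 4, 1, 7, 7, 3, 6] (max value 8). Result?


Count array: [0, 2, 0, 2, 2, 0, 1, 2, 0]
Reconstruct: [1, 1, 3, 3, 4, 4, 6, 7, 7]


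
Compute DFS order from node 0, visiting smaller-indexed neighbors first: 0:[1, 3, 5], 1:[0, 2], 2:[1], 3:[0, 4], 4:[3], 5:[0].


DFS stack-based: start with [0]
Visit order: [0, 1, 2, 3, 4, 5]


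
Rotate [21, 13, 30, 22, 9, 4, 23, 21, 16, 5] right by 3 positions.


Right rotate by 3: [21, 16, 5, 21, 13, 30, 22, 9, 4, 23]


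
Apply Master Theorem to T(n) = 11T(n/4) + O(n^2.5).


a=11, b=4, c=2.5. log_4(11)=1.730 < c=2.5. Case 3: O(n^c) = O(n^2.500)
Complexity: O(n^2.500)


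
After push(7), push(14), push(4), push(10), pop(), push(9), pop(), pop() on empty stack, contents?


push(7) -> [7]
push(14) -> [7, 14]
push(4) -> [7, 14, 4]
push(10) -> [7, 14, 4, 10]
pop() returns 10 -> [7, 14, 4]
push(9) -> [7, 14, 4, 9]
pop() returns 9 -> [7, 14, 4]
pop() returns 4 -> [7, 14]
Final stack (bottom to top): [7, 14]


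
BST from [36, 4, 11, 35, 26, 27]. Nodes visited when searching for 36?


BST root = 36
Search for 36: compare at each node
Path: [36]


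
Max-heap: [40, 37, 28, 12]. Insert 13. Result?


Append 13: [40, 37, 28, 12, 13]
Bubble up: no swaps needed
Result: [40, 37, 28, 12, 13]


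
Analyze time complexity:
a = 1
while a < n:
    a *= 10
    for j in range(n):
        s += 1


Per nesting level: O(log n) * O(n) = O(n log n)
Complexity: O(n log n)


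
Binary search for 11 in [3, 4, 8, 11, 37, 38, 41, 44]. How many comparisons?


Search for 11:
[0,7] mid=3 arr[3]=11
Total: 1 comparisons


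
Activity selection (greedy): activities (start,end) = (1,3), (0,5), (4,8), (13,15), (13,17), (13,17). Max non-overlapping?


Greedy: pick earliest-ending, then skip overlaps.
Selected (3 activities): [(1, 3), (4, 8), (13, 15)]


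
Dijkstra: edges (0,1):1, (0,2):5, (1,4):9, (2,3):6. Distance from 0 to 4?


Dijkstra from 0:
Distances: {0: 0, 1: 1, 2: 5, 3: 11, 4: 10}
Shortest distance to 4 = 10, path = [0, 1, 4]


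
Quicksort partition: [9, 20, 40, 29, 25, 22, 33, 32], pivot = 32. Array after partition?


Elements <= 32 go left of pivot.
Result: [9, 20, 29, 25, 22, 32, 33, 40], pivot at index 5


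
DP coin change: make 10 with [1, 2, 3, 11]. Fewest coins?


dp[0]=0; dp[i]=1+min(dp[i-c] for c in coins)
...dp[5]=2, dp[6]=2, dp[7]=3, dp[8]=3, dp[9]=3, dp[10]=4
Minimum coins for 10 = 4


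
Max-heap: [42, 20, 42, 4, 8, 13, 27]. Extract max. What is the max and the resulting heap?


Max = 42
Replace root with last, heapify down
Resulting heap: [42, 20, 27, 4, 8, 13]


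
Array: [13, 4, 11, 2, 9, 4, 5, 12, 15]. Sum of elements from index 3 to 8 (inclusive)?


Prefix sums: [0, 13, 17, 28, 30, 39, 43, 48, 60, 75]
Sum[3..8] = prefix[9] - prefix[3] = 75 - 28 = 47


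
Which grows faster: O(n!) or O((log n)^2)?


polylogarithmic grows slower than factorial
O((log n)^2) is asymptotically smaller; O(n!) grows faster


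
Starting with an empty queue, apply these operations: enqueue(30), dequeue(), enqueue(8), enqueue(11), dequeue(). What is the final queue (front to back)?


enqueue(30) -> [30]
dequeue() returns 30 -> []
enqueue(8) -> [8]
enqueue(11) -> [8, 11]
dequeue() returns 8 -> [11]
Final queue (front to back): [11]


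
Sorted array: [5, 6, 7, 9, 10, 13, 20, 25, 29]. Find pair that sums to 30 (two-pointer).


Two pointers: lo=0, hi=8
Found pair: (5, 25) summing to 30


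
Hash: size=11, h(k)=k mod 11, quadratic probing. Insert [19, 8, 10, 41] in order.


Insertions: 19->slot 8; 8->slot 9; 10->slot 10; 41->slot 1
Table: [None, 41, None, None, None, None, None, None, 19, 8, 10]


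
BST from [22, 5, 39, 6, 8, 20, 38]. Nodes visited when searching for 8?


BST root = 22
Search for 8: compare at each node
Path: [22, 5, 6, 8]


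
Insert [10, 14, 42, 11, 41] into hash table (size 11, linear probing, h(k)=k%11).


Insertions: 10->slot 10; 14->slot 3; 42->slot 9; 11->slot 0; 41->slot 8
Table: [11, None, None, 14, None, None, None, None, 41, 42, 10]


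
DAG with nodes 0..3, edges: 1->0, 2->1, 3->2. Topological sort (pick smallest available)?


Kahn's algorithm, process smallest node first
Order: [3, 2, 1, 0]


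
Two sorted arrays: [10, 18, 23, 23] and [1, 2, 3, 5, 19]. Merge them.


Compare heads, take smaller each step.
Merged: [1, 2, 3, 5, 10, 18, 19, 23, 23]


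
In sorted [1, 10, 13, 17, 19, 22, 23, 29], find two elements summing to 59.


Two pointers: lo=0, hi=7
No pair sums to 59


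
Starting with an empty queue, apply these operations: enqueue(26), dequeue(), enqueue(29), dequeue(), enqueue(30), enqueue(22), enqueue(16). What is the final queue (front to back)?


enqueue(26) -> [26]
dequeue() returns 26 -> []
enqueue(29) -> [29]
dequeue() returns 29 -> []
enqueue(30) -> [30]
enqueue(22) -> [30, 22]
enqueue(16) -> [30, 22, 16]
Final queue (front to back): [30, 22, 16]


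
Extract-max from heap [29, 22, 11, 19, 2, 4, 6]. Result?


Max = 29
Replace root with last, heapify down
Resulting heap: [22, 19, 11, 6, 2, 4]


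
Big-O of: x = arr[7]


Analysis: constant-time operation, no loop
Complexity: O(1)


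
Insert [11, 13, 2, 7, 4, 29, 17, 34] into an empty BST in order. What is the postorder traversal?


Root = 11; build tree by BST insertion.
Postorder traversal: [4, 7, 2, 17, 34, 29, 13, 11]


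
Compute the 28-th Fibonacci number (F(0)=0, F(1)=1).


F(n)=F(n-1)+F(n-2)
...F(26)=121393, F(27)=196418, F(28)=317811


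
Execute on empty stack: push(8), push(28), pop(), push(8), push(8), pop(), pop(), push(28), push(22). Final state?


push(8) -> [8]
push(28) -> [8, 28]
pop() returns 28 -> [8]
push(8) -> [8, 8]
push(8) -> [8, 8, 8]
pop() returns 8 -> [8, 8]
pop() returns 8 -> [8]
push(28) -> [8, 28]
push(22) -> [8, 28, 22]
Final stack (bottom to top): [8, 28, 22]


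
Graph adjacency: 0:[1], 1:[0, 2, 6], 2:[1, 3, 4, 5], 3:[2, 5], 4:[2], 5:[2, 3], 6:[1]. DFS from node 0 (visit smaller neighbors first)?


DFS stack-based: start with [0]
Visit order: [0, 1, 2, 3, 5, 4, 6]


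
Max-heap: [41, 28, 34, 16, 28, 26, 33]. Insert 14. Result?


Append 14: [41, 28, 34, 16, 28, 26, 33, 14]
Bubble up: no swaps needed
Result: [41, 28, 34, 16, 28, 26, 33, 14]


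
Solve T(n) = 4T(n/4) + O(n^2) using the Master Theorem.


a=4, b=4, c=2. log_4(4)=1 < c=2. Case 3: O(n^c) = O(n^2)
Complexity: O(n^2)


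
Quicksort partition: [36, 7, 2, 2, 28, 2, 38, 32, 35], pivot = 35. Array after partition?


Elements <= 35 go left of pivot.
Result: [7, 2, 2, 28, 2, 32, 35, 36, 38], pivot at index 6


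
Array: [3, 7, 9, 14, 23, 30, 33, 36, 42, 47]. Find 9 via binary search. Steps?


Search for 9:
[0,9] mid=4 arr[4]=23
[0,3] mid=1 arr[1]=7
[2,3] mid=2 arr[2]=9
Total: 3 comparisons


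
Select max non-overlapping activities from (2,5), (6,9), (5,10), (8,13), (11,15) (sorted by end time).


Greedy: pick earliest-ending, then skip overlaps.
Selected (3 activities): [(2, 5), (6, 9), (11, 15)]


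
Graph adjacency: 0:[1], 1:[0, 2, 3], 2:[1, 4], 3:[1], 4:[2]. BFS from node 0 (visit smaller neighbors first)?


BFS queue: start with [0]
Visit order: [0, 1, 2, 3, 4]


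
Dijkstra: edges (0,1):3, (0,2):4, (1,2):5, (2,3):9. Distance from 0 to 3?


Dijkstra from 0:
Distances: {0: 0, 1: 3, 2: 4, 3: 13}
Shortest distance to 3 = 13, path = [0, 2, 3]


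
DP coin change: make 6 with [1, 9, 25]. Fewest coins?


dp[0]=0; dp[i]=1+min(dp[i-c] for c in coins)
...dp[1]=1, dp[2]=2, dp[3]=3, dp[4]=4, dp[5]=5, dp[6]=6
Minimum coins for 6 = 6


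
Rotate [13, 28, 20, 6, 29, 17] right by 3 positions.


Right rotate by 3: [6, 29, 17, 13, 28, 20]


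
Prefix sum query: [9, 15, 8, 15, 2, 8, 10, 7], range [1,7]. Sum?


Prefix sums: [0, 9, 24, 32, 47, 49, 57, 67, 74]
Sum[1..7] = prefix[8] - prefix[1] = 74 - 9 = 65


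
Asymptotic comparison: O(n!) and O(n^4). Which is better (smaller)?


quartic grows slower than factorial
O(n^4) is asymptotically smaller; O(n!) grows faster


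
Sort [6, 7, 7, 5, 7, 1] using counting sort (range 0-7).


Count array: [0, 1, 0, 0, 0, 1, 1, 3]
Reconstruct: [1, 5, 6, 7, 7, 7]


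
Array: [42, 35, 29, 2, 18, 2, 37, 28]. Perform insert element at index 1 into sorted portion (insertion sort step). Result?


After one pass: [35, 42, 29, 2, 18, 2, 37, 28]


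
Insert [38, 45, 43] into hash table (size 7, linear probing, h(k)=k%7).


Insertions: 38->slot 3; 45->slot 4; 43->slot 1
Table: [None, 43, None, 38, 45, None, None]


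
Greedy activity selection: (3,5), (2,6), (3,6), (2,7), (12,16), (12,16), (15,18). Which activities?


Greedy: pick earliest-ending, then skip overlaps.
Selected (2 activities): [(3, 5), (12, 16)]


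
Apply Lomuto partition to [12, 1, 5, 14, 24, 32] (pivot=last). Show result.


Elements <= 32 go left of pivot.
Result: [12, 1, 5, 14, 24, 32], pivot at index 5


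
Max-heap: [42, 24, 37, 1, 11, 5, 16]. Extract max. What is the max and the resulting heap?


Max = 42
Replace root with last, heapify down
Resulting heap: [37, 24, 16, 1, 11, 5]


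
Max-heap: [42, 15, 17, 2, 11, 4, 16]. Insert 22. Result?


Append 22: [42, 15, 17, 2, 11, 4, 16, 22]
Bubble up: swap idx 7(22) with idx 3(2); swap idx 3(22) with idx 1(15)
Result: [42, 22, 17, 15, 11, 4, 16, 2]


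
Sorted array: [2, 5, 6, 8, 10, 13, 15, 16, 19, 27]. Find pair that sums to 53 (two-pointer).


Two pointers: lo=0, hi=9
No pair sums to 53


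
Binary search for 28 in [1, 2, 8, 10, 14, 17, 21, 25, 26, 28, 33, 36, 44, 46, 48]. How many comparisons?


Search for 28:
[0,14] mid=7 arr[7]=25
[8,14] mid=11 arr[11]=36
[8,10] mid=9 arr[9]=28
Total: 3 comparisons


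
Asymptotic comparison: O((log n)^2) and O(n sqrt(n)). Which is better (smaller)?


polylogarithmic grows slower than n^1.5
O((log n)^2) is asymptotically smaller; O(n sqrt(n)) grows faster


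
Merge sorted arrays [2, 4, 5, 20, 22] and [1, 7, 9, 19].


Compare heads, take smaller each step.
Merged: [1, 2, 4, 5, 7, 9, 19, 20, 22]


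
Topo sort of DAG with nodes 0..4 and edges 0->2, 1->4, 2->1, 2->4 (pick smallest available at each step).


Kahn's algorithm, process smallest node first
Order: [0, 2, 1, 3, 4]


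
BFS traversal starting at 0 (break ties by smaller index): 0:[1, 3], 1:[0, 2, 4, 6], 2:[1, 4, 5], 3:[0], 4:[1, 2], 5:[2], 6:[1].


BFS queue: start with [0]
Visit order: [0, 1, 3, 2, 4, 6, 5]


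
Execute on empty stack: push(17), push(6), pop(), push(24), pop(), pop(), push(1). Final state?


push(17) -> [17]
push(6) -> [17, 6]
pop() returns 6 -> [17]
push(24) -> [17, 24]
pop() returns 24 -> [17]
pop() returns 17 -> []
push(1) -> [1]
Final stack (bottom to top): [1]


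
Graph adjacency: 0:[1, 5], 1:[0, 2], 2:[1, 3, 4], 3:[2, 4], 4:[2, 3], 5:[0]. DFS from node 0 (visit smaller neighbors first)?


DFS stack-based: start with [0]
Visit order: [0, 1, 2, 3, 4, 5]


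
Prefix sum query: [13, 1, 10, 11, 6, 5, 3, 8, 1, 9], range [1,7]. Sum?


Prefix sums: [0, 13, 14, 24, 35, 41, 46, 49, 57, 58, 67]
Sum[1..7] = prefix[8] - prefix[1] = 57 - 13 = 44


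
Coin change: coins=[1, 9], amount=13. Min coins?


dp[0]=0; dp[i]=1+min(dp[i-c] for c in coins)
...dp[8]=8, dp[9]=1, dp[10]=2, dp[11]=3, dp[12]=4, dp[13]=5
Minimum coins for 13 = 5


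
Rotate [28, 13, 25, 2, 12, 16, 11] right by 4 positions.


Right rotate by 4: [2, 12, 16, 11, 28, 13, 25]


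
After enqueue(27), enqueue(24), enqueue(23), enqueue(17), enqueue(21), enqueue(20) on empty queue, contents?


enqueue(27) -> [27]
enqueue(24) -> [27, 24]
enqueue(23) -> [27, 24, 23]
enqueue(17) -> [27, 24, 23, 17]
enqueue(21) -> [27, 24, 23, 17, 21]
enqueue(20) -> [27, 24, 23, 17, 21, 20]
Final queue (front to back): [27, 24, 23, 17, 21, 20]


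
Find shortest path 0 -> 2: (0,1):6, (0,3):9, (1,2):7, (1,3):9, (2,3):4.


Dijkstra from 0:
Distances: {0: 0, 1: 6, 2: 13, 3: 9}
Shortest distance to 2 = 13, path = [0, 1, 2]


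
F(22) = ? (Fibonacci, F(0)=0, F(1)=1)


F(n)=F(n-1)+F(n-2)
...F(20)=6765, F(21)=10946, F(22)=17711


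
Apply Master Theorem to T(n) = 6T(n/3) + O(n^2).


a=6, b=3, c=2. log_3(6)=1.631 < c=2. Case 3: O(n^c) = O(n^2)
Complexity: O(n^2)


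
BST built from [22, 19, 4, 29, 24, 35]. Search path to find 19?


BST root = 22
Search for 19: compare at each node
Path: [22, 19]


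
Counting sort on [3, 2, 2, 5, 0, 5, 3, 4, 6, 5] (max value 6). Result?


Count array: [1, 0, 2, 2, 1, 3, 1]
Reconstruct: [0, 2, 2, 3, 3, 4, 5, 5, 5, 6]


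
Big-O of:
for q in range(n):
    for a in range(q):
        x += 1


Per nesting level: O(n) * O(n) [triangular over q] = O(n^2)
Complexity: O(n^2)


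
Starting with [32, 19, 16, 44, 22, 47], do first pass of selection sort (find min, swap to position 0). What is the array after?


After one pass: [16, 19, 32, 44, 22, 47]


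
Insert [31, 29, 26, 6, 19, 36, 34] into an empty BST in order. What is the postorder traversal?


Root = 31; build tree by BST insertion.
Postorder traversal: [19, 6, 26, 29, 34, 36, 31]


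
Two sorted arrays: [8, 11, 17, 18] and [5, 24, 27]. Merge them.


Compare heads, take smaller each step.
Merged: [5, 8, 11, 17, 18, 24, 27]


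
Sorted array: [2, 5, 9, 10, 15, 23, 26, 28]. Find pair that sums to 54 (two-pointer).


Two pointers: lo=0, hi=7
Found pair: (26, 28) summing to 54


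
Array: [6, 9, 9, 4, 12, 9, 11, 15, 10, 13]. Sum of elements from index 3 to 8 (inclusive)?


Prefix sums: [0, 6, 15, 24, 28, 40, 49, 60, 75, 85, 98]
Sum[3..8] = prefix[9] - prefix[3] = 85 - 24 = 61


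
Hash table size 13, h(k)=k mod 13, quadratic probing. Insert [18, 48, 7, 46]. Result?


Insertions: 18->slot 5; 48->slot 9; 7->slot 7; 46->slot 8
Table: [None, None, None, None, None, 18, None, 7, 46, 48, None, None, None]


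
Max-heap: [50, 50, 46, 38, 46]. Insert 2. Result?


Append 2: [50, 50, 46, 38, 46, 2]
Bubble up: no swaps needed
Result: [50, 50, 46, 38, 46, 2]


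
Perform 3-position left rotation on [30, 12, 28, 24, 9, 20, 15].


Left rotate by 3: [24, 9, 20, 15, 30, 12, 28]


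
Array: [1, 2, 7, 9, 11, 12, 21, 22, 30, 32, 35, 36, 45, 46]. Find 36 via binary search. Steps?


Search for 36:
[0,13] mid=6 arr[6]=21
[7,13] mid=10 arr[10]=35
[11,13] mid=12 arr[12]=45
[11,11] mid=11 arr[11]=36
Total: 4 comparisons


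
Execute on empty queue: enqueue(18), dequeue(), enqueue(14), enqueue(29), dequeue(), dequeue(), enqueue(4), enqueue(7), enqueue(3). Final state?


enqueue(18) -> [18]
dequeue() returns 18 -> []
enqueue(14) -> [14]
enqueue(29) -> [14, 29]
dequeue() returns 14 -> [29]
dequeue() returns 29 -> []
enqueue(4) -> [4]
enqueue(7) -> [4, 7]
enqueue(3) -> [4, 7, 3]
Final queue (front to back): [4, 7, 3]


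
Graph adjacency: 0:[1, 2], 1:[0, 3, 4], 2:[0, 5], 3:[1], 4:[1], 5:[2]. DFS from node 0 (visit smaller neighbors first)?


DFS stack-based: start with [0]
Visit order: [0, 1, 3, 4, 2, 5]


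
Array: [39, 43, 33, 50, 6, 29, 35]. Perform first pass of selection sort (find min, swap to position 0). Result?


After one pass: [6, 43, 33, 50, 39, 29, 35]


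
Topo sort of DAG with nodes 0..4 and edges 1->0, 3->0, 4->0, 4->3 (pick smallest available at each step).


Kahn's algorithm, process smallest node first
Order: [1, 2, 4, 3, 0]


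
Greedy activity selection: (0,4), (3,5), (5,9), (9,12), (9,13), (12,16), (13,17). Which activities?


Greedy: pick earliest-ending, then skip overlaps.
Selected (4 activities): [(0, 4), (5, 9), (9, 12), (12, 16)]


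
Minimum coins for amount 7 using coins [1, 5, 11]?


dp[0]=0; dp[i]=1+min(dp[i-c] for c in coins)
...dp[2]=2, dp[3]=3, dp[4]=4, dp[5]=1, dp[6]=2, dp[7]=3
Minimum coins for 7 = 3


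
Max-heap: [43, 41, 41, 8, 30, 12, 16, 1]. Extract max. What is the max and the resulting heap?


Max = 43
Replace root with last, heapify down
Resulting heap: [41, 30, 41, 8, 1, 12, 16]


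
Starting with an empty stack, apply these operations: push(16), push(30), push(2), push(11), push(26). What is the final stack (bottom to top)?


push(16) -> [16]
push(30) -> [16, 30]
push(2) -> [16, 30, 2]
push(11) -> [16, 30, 2, 11]
push(26) -> [16, 30, 2, 11, 26]
Final stack (bottom to top): [16, 30, 2, 11, 26]


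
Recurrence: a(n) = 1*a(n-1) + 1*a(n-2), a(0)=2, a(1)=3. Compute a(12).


Build bottom-up:
...a(10)=233, a(11)=377, a(12)=1*377+1*233=610


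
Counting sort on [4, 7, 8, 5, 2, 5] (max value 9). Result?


Count array: [0, 0, 1, 0, 1, 2, 0, 1, 1, 0]
Reconstruct: [2, 4, 5, 5, 7, 8]


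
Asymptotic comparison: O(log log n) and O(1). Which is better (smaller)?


constant grows slower than double-logarithmic
O(1) is asymptotically smaller; O(log log n) grows faster


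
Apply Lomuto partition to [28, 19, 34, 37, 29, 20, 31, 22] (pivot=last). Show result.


Elements <= 22 go left of pivot.
Result: [19, 20, 22, 37, 29, 28, 31, 34], pivot at index 2


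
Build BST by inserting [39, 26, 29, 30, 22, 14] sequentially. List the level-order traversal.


Root = 39; build tree by BST insertion.
Level-Order traversal: [39, 26, 22, 29, 14, 30]


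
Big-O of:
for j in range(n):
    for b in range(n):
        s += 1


Per nesting level: O(n) * O(n) = O(n^2)
Complexity: O(n^2)


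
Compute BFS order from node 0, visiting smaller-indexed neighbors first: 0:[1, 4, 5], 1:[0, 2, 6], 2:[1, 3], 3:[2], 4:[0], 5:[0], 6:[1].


BFS queue: start with [0]
Visit order: [0, 1, 4, 5, 2, 6, 3]


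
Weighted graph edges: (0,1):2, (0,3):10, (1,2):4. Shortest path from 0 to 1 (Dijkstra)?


Dijkstra from 0:
Distances: {0: 0, 1: 2, 2: 6, 3: 10}
Shortest distance to 1 = 2, path = [0, 1]


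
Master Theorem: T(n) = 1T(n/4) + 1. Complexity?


a=1, b=4, c=0. log_4(1)=0 = c=0. Case 2: O(n^c log n) = O(log n)
Complexity: O(log n)


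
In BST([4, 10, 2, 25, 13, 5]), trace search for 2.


BST root = 4
Search for 2: compare at each node
Path: [4, 2]


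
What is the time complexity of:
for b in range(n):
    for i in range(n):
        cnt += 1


Per nesting level: O(n) * O(n) = O(n^2)
Complexity: O(n^2)


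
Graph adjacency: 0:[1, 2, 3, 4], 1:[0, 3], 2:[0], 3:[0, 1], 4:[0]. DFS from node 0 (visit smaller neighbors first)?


DFS stack-based: start with [0]
Visit order: [0, 1, 3, 2, 4]


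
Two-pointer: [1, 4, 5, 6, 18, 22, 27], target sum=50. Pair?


Two pointers: lo=0, hi=6
No pair sums to 50


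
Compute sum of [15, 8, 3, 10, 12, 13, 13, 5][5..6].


Prefix sums: [0, 15, 23, 26, 36, 48, 61, 74, 79]
Sum[5..6] = prefix[7] - prefix[5] = 74 - 48 = 26


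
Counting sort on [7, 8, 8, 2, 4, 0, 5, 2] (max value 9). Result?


Count array: [1, 0, 2, 0, 1, 1, 0, 1, 2, 0]
Reconstruct: [0, 2, 2, 4, 5, 7, 8, 8]


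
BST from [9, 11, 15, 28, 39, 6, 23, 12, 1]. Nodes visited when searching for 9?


BST root = 9
Search for 9: compare at each node
Path: [9]


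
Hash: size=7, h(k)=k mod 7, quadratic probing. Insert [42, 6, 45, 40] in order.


Insertions: 42->slot 0; 6->slot 6; 45->slot 3; 40->slot 5
Table: [42, None, None, 45, None, 40, 6]


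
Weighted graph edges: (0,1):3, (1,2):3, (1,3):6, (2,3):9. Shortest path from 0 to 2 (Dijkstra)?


Dijkstra from 0:
Distances: {0: 0, 1: 3, 2: 6, 3: 9}
Shortest distance to 2 = 6, path = [0, 1, 2]


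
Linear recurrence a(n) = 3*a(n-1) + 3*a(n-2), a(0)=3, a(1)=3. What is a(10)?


Build bottom-up:
...a(8)=50058, a(9)=189783, a(10)=3*189783+3*50058=719523


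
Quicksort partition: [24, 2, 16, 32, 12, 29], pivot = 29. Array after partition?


Elements <= 29 go left of pivot.
Result: [24, 2, 16, 12, 29, 32], pivot at index 4
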